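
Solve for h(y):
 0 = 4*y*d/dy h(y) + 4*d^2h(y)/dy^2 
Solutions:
 h(y) = C1 + C2*erf(sqrt(2)*y/2)


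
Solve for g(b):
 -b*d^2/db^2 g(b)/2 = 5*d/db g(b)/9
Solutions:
 g(b) = C1 + C2/b^(1/9)


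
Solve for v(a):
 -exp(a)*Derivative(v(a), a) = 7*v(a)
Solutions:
 v(a) = C1*exp(7*exp(-a))


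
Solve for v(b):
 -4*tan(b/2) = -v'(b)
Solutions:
 v(b) = C1 - 8*log(cos(b/2))


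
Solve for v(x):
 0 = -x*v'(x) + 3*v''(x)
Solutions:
 v(x) = C1 + C2*erfi(sqrt(6)*x/6)


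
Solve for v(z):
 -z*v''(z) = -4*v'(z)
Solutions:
 v(z) = C1 + C2*z^5


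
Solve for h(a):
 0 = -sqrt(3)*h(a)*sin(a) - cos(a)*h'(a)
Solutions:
 h(a) = C1*cos(a)^(sqrt(3))


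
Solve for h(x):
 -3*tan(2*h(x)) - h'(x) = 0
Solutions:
 h(x) = -asin(C1*exp(-6*x))/2 + pi/2
 h(x) = asin(C1*exp(-6*x))/2


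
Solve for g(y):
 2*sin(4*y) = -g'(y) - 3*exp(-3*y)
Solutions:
 g(y) = C1 + cos(4*y)/2 + exp(-3*y)


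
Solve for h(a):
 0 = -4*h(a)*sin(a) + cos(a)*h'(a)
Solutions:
 h(a) = C1/cos(a)^4


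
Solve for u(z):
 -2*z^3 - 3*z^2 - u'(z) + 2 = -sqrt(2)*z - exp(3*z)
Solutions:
 u(z) = C1 - z^4/2 - z^3 + sqrt(2)*z^2/2 + 2*z + exp(3*z)/3


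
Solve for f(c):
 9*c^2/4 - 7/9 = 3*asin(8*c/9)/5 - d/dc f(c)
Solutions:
 f(c) = C1 - 3*c^3/4 + 3*c*asin(8*c/9)/5 + 7*c/9 + 3*sqrt(81 - 64*c^2)/40


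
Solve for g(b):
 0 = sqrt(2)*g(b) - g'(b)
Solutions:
 g(b) = C1*exp(sqrt(2)*b)


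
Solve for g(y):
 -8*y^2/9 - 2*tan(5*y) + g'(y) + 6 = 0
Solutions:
 g(y) = C1 + 8*y^3/27 - 6*y - 2*log(cos(5*y))/5


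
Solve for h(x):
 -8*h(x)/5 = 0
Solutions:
 h(x) = 0


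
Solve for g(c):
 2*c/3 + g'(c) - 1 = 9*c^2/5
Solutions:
 g(c) = C1 + 3*c^3/5 - c^2/3 + c


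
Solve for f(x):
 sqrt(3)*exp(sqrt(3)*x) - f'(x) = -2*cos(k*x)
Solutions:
 f(x) = C1 + exp(sqrt(3)*x) + 2*sin(k*x)/k


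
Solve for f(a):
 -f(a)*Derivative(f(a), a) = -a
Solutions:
 f(a) = -sqrt(C1 + a^2)
 f(a) = sqrt(C1 + a^2)


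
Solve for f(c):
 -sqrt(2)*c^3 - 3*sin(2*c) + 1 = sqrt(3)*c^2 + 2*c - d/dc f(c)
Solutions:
 f(c) = C1 + sqrt(2)*c^4/4 + sqrt(3)*c^3/3 + c^2 - c - 3*cos(2*c)/2


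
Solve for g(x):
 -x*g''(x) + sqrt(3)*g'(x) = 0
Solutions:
 g(x) = C1 + C2*x^(1 + sqrt(3))


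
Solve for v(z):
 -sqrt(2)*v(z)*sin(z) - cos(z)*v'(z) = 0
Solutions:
 v(z) = C1*cos(z)^(sqrt(2))


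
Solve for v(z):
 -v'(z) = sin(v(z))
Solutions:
 v(z) = -acos((-C1 - exp(2*z))/(C1 - exp(2*z))) + 2*pi
 v(z) = acos((-C1 - exp(2*z))/(C1 - exp(2*z)))


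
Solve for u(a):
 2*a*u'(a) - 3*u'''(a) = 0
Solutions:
 u(a) = C1 + Integral(C2*airyai(2^(1/3)*3^(2/3)*a/3) + C3*airybi(2^(1/3)*3^(2/3)*a/3), a)


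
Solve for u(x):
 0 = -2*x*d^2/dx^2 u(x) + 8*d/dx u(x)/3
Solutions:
 u(x) = C1 + C2*x^(7/3)


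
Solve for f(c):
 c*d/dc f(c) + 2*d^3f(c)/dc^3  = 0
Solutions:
 f(c) = C1 + Integral(C2*airyai(-2^(2/3)*c/2) + C3*airybi(-2^(2/3)*c/2), c)


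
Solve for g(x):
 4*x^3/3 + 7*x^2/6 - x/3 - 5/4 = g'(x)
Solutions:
 g(x) = C1 + x^4/3 + 7*x^3/18 - x^2/6 - 5*x/4


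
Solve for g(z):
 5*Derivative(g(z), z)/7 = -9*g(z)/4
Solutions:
 g(z) = C1*exp(-63*z/20)


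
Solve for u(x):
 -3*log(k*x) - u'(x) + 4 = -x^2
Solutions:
 u(x) = C1 + x^3/3 - 3*x*log(k*x) + 7*x


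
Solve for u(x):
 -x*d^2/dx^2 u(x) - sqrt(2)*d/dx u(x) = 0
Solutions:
 u(x) = C1 + C2*x^(1 - sqrt(2))


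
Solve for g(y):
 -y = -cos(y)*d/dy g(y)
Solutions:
 g(y) = C1 + Integral(y/cos(y), y)


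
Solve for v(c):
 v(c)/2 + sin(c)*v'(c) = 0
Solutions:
 v(c) = C1*(cos(c) + 1)^(1/4)/(cos(c) - 1)^(1/4)


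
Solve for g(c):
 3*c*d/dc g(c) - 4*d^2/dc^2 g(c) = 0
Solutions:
 g(c) = C1 + C2*erfi(sqrt(6)*c/4)


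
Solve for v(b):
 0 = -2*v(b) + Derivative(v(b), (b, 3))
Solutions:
 v(b) = C3*exp(2^(1/3)*b) + (C1*sin(2^(1/3)*sqrt(3)*b/2) + C2*cos(2^(1/3)*sqrt(3)*b/2))*exp(-2^(1/3)*b/2)


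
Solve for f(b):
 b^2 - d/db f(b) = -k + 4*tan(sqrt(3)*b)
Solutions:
 f(b) = C1 + b^3/3 + b*k + 4*sqrt(3)*log(cos(sqrt(3)*b))/3


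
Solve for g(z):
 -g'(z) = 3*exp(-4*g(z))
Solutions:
 g(z) = log(-I*(C1 - 12*z)^(1/4))
 g(z) = log(I*(C1 - 12*z)^(1/4))
 g(z) = log(-(C1 - 12*z)^(1/4))
 g(z) = log(C1 - 12*z)/4


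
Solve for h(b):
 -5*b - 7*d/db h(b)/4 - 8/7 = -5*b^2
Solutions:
 h(b) = C1 + 20*b^3/21 - 10*b^2/7 - 32*b/49


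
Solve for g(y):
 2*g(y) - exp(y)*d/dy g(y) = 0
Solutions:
 g(y) = C1*exp(-2*exp(-y))


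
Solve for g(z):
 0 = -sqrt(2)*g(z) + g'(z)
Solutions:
 g(z) = C1*exp(sqrt(2)*z)


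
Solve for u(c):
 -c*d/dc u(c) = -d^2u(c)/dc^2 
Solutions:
 u(c) = C1 + C2*erfi(sqrt(2)*c/2)


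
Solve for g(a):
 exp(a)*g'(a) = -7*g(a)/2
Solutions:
 g(a) = C1*exp(7*exp(-a)/2)


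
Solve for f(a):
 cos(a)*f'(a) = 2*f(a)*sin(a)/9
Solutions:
 f(a) = C1/cos(a)^(2/9)


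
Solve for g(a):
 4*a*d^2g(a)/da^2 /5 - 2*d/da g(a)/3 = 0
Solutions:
 g(a) = C1 + C2*a^(11/6)


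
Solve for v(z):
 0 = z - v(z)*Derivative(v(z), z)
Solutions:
 v(z) = -sqrt(C1 + z^2)
 v(z) = sqrt(C1 + z^2)


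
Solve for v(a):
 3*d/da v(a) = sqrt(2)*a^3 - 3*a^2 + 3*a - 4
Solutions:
 v(a) = C1 + sqrt(2)*a^4/12 - a^3/3 + a^2/2 - 4*a/3


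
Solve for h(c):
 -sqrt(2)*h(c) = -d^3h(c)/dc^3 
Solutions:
 h(c) = C3*exp(2^(1/6)*c) + (C1*sin(2^(1/6)*sqrt(3)*c/2) + C2*cos(2^(1/6)*sqrt(3)*c/2))*exp(-2^(1/6)*c/2)


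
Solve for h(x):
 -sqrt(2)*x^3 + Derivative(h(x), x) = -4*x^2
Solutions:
 h(x) = C1 + sqrt(2)*x^4/4 - 4*x^3/3


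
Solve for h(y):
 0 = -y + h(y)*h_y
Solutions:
 h(y) = -sqrt(C1 + y^2)
 h(y) = sqrt(C1 + y^2)


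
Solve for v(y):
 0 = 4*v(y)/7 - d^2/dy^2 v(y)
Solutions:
 v(y) = C1*exp(-2*sqrt(7)*y/7) + C2*exp(2*sqrt(7)*y/7)


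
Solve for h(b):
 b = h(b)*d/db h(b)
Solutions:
 h(b) = -sqrt(C1 + b^2)
 h(b) = sqrt(C1 + b^2)


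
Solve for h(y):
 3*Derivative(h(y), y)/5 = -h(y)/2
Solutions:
 h(y) = C1*exp(-5*y/6)


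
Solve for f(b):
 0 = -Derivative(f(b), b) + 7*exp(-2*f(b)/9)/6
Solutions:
 f(b) = 9*log(-sqrt(C1 + 7*b)) - 27*log(3)/2
 f(b) = 9*log(C1 + 7*b)/2 - 27*log(3)/2


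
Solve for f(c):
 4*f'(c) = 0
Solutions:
 f(c) = C1


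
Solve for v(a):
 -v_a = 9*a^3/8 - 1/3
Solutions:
 v(a) = C1 - 9*a^4/32 + a/3


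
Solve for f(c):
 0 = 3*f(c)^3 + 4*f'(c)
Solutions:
 f(c) = -sqrt(2)*sqrt(-1/(C1 - 3*c))
 f(c) = sqrt(2)*sqrt(-1/(C1 - 3*c))


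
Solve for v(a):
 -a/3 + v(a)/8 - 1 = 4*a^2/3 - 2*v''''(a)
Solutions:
 v(a) = 32*a^2/3 + 8*a/3 + (C1*sin(sqrt(2)*a/4) + C2*cos(sqrt(2)*a/4))*exp(-sqrt(2)*a/4) + (C3*sin(sqrt(2)*a/4) + C4*cos(sqrt(2)*a/4))*exp(sqrt(2)*a/4) + 8


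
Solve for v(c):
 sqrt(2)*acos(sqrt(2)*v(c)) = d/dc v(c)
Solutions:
 Integral(1/acos(sqrt(2)*_y), (_y, v(c))) = C1 + sqrt(2)*c


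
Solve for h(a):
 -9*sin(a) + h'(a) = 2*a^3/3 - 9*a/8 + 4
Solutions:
 h(a) = C1 + a^4/6 - 9*a^2/16 + 4*a - 9*cos(a)


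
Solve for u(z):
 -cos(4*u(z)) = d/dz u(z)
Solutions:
 u(z) = -asin((C1 + exp(8*z))/(C1 - exp(8*z)))/4 + pi/4
 u(z) = asin((C1 + exp(8*z))/(C1 - exp(8*z)))/4


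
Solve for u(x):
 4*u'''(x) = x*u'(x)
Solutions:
 u(x) = C1 + Integral(C2*airyai(2^(1/3)*x/2) + C3*airybi(2^(1/3)*x/2), x)


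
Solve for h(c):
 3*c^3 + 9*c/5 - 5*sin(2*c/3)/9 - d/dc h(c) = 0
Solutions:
 h(c) = C1 + 3*c^4/4 + 9*c^2/10 + 5*cos(2*c/3)/6


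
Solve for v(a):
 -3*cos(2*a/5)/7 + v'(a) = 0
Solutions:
 v(a) = C1 + 15*sin(2*a/5)/14


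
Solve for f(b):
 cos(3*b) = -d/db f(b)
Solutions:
 f(b) = C1 - sin(3*b)/3


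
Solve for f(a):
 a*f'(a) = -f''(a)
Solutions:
 f(a) = C1 + C2*erf(sqrt(2)*a/2)


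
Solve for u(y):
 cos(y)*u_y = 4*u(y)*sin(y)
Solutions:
 u(y) = C1/cos(y)^4


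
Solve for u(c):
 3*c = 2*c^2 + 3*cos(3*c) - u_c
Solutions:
 u(c) = C1 + 2*c^3/3 - 3*c^2/2 + sin(3*c)


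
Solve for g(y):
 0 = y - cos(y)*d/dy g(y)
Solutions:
 g(y) = C1 + Integral(y/cos(y), y)


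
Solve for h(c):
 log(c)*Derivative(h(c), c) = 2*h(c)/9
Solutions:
 h(c) = C1*exp(2*li(c)/9)


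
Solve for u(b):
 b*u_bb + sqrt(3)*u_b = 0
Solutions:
 u(b) = C1 + C2*b^(1 - sqrt(3))


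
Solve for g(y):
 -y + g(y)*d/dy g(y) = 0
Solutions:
 g(y) = -sqrt(C1 + y^2)
 g(y) = sqrt(C1 + y^2)


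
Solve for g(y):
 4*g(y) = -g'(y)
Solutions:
 g(y) = C1*exp(-4*y)


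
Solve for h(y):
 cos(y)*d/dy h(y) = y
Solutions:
 h(y) = C1 + Integral(y/cos(y), y)


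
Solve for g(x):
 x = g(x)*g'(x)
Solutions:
 g(x) = -sqrt(C1 + x^2)
 g(x) = sqrt(C1 + x^2)


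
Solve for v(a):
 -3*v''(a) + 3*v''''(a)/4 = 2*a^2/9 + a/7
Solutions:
 v(a) = C1 + C2*a + C3*exp(-2*a) + C4*exp(2*a) - a^4/162 - a^3/126 - a^2/54


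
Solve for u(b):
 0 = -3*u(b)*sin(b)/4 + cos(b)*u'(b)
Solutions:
 u(b) = C1/cos(b)^(3/4)


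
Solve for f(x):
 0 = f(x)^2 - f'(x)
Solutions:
 f(x) = -1/(C1 + x)


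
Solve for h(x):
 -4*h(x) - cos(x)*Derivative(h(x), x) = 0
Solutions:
 h(x) = C1*(sin(x)^2 - 2*sin(x) + 1)/(sin(x)^2 + 2*sin(x) + 1)


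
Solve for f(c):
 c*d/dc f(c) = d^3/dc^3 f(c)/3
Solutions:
 f(c) = C1 + Integral(C2*airyai(3^(1/3)*c) + C3*airybi(3^(1/3)*c), c)


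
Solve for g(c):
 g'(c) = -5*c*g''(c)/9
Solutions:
 g(c) = C1 + C2/c^(4/5)


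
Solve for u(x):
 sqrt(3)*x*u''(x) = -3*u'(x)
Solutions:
 u(x) = C1 + C2*x^(1 - sqrt(3))


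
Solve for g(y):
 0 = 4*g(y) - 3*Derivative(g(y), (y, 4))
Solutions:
 g(y) = C1*exp(-sqrt(2)*3^(3/4)*y/3) + C2*exp(sqrt(2)*3^(3/4)*y/3) + C3*sin(sqrt(2)*3^(3/4)*y/3) + C4*cos(sqrt(2)*3^(3/4)*y/3)


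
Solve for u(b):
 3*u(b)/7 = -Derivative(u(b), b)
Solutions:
 u(b) = C1*exp(-3*b/7)


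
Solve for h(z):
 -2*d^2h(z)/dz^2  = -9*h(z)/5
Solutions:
 h(z) = C1*exp(-3*sqrt(10)*z/10) + C2*exp(3*sqrt(10)*z/10)


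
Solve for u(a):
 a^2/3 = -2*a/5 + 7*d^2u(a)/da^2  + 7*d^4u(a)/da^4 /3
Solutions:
 u(a) = C1 + C2*a + C3*sin(sqrt(3)*a) + C4*cos(sqrt(3)*a) + a^4/252 + a^3/105 - a^2/63


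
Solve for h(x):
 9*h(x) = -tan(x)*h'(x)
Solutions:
 h(x) = C1/sin(x)^9


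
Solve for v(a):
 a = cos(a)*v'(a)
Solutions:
 v(a) = C1 + Integral(a/cos(a), a)


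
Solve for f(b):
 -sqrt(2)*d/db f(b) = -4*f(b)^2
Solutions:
 f(b) = -1/(C1 + 2*sqrt(2)*b)


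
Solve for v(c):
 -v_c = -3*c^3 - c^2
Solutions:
 v(c) = C1 + 3*c^4/4 + c^3/3


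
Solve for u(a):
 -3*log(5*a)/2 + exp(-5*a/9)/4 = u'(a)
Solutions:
 u(a) = C1 - 3*a*log(a)/2 + 3*a*(1 - log(5))/2 - 9*exp(-5*a/9)/20


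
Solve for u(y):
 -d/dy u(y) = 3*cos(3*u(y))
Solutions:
 u(y) = -asin((C1 + exp(18*y))/(C1 - exp(18*y)))/3 + pi/3
 u(y) = asin((C1 + exp(18*y))/(C1 - exp(18*y)))/3


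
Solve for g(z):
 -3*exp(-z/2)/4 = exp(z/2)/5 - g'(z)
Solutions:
 g(z) = C1 + 2*exp(z/2)/5 - 3*exp(-z/2)/2


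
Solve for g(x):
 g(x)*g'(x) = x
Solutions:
 g(x) = -sqrt(C1 + x^2)
 g(x) = sqrt(C1 + x^2)


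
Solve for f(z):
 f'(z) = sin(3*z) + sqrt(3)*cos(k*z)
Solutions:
 f(z) = C1 - cos(3*z)/3 + sqrt(3)*sin(k*z)/k


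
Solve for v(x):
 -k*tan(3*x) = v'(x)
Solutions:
 v(x) = C1 + k*log(cos(3*x))/3


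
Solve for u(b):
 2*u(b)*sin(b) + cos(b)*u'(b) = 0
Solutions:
 u(b) = C1*cos(b)^2


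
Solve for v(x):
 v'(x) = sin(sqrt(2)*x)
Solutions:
 v(x) = C1 - sqrt(2)*cos(sqrt(2)*x)/2


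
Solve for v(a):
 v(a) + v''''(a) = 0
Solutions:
 v(a) = (C1*sin(sqrt(2)*a/2) + C2*cos(sqrt(2)*a/2))*exp(-sqrt(2)*a/2) + (C3*sin(sqrt(2)*a/2) + C4*cos(sqrt(2)*a/2))*exp(sqrt(2)*a/2)


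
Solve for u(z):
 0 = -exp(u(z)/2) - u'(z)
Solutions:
 u(z) = 2*log(1/(C1 + z)) + 2*log(2)


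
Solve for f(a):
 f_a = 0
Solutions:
 f(a) = C1


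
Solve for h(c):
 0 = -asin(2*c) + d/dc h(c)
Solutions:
 h(c) = C1 + c*asin(2*c) + sqrt(1 - 4*c^2)/2


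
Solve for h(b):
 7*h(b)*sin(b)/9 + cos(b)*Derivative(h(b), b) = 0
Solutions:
 h(b) = C1*cos(b)^(7/9)


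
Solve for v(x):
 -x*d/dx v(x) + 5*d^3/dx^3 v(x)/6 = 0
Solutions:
 v(x) = C1 + Integral(C2*airyai(5^(2/3)*6^(1/3)*x/5) + C3*airybi(5^(2/3)*6^(1/3)*x/5), x)


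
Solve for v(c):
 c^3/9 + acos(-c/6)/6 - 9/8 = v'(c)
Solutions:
 v(c) = C1 + c^4/36 + c*acos(-c/6)/6 - 9*c/8 + sqrt(36 - c^2)/6


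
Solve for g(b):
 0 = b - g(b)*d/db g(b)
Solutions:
 g(b) = -sqrt(C1 + b^2)
 g(b) = sqrt(C1 + b^2)


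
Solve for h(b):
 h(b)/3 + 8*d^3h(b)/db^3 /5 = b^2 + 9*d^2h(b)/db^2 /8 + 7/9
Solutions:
 h(b) = C1*exp(b*(135*75^(1/3)/(128*sqrt(12334) + 14359)^(1/3) + 90 + 45^(1/3)*(128*sqrt(12334) + 14359)^(1/3))/384)*sin(3^(1/6)*5^(1/3)*b*(-(128*sqrt(12334) + 14359)^(1/3) + 45*3^(2/3)*5^(1/3)/(128*sqrt(12334) + 14359)^(1/3))/128) + C2*exp(b*(135*75^(1/3)/(128*sqrt(12334) + 14359)^(1/3) + 90 + 45^(1/3)*(128*sqrt(12334) + 14359)^(1/3))/384)*cos(3^(1/6)*5^(1/3)*b*(-(128*sqrt(12334) + 14359)^(1/3) + 45*3^(2/3)*5^(1/3)/(128*sqrt(12334) + 14359)^(1/3))/128) + C3*exp(b*(-45^(1/3)*(128*sqrt(12334) + 14359)^(1/3) - 135*75^(1/3)/(128*sqrt(12334) + 14359)^(1/3) + 45)/192) + 3*b^2 + 271/12


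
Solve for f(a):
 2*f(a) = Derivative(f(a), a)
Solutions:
 f(a) = C1*exp(2*a)


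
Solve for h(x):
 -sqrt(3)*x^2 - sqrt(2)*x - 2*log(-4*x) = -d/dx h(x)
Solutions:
 h(x) = C1 + sqrt(3)*x^3/3 + sqrt(2)*x^2/2 + 2*x*log(-x) + 2*x*(-1 + 2*log(2))


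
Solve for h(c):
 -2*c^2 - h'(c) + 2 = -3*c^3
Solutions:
 h(c) = C1 + 3*c^4/4 - 2*c^3/3 + 2*c


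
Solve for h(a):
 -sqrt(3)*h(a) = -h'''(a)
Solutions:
 h(a) = C3*exp(3^(1/6)*a) + (C1*sin(3^(2/3)*a/2) + C2*cos(3^(2/3)*a/2))*exp(-3^(1/6)*a/2)


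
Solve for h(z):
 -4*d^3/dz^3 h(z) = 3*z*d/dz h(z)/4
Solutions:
 h(z) = C1 + Integral(C2*airyai(-2^(2/3)*3^(1/3)*z/4) + C3*airybi(-2^(2/3)*3^(1/3)*z/4), z)


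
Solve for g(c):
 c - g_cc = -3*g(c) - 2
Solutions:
 g(c) = C1*exp(-sqrt(3)*c) + C2*exp(sqrt(3)*c) - c/3 - 2/3


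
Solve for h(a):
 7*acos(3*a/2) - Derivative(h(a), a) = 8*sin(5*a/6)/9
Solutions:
 h(a) = C1 + 7*a*acos(3*a/2) - 7*sqrt(4 - 9*a^2)/3 + 16*cos(5*a/6)/15


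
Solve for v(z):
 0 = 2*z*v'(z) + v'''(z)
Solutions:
 v(z) = C1 + Integral(C2*airyai(-2^(1/3)*z) + C3*airybi(-2^(1/3)*z), z)


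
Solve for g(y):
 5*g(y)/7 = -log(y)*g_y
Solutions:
 g(y) = C1*exp(-5*li(y)/7)


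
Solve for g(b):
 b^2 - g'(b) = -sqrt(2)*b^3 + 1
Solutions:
 g(b) = C1 + sqrt(2)*b^4/4 + b^3/3 - b


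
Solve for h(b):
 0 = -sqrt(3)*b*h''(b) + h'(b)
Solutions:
 h(b) = C1 + C2*b^(sqrt(3)/3 + 1)


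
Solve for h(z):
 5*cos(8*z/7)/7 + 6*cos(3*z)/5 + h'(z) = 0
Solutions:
 h(z) = C1 - 5*sin(8*z/7)/8 - 2*sin(3*z)/5


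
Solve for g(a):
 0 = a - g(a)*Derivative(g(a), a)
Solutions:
 g(a) = -sqrt(C1 + a^2)
 g(a) = sqrt(C1 + a^2)


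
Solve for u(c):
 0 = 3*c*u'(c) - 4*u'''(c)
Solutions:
 u(c) = C1 + Integral(C2*airyai(6^(1/3)*c/2) + C3*airybi(6^(1/3)*c/2), c)


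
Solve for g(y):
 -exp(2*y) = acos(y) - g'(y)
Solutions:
 g(y) = C1 + y*acos(y) - sqrt(1 - y^2) + exp(2*y)/2


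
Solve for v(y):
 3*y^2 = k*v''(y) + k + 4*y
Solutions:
 v(y) = C1 + C2*y - y^2/2 + y^4/(4*k) - 2*y^3/(3*k)


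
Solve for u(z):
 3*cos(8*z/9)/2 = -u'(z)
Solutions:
 u(z) = C1 - 27*sin(8*z/9)/16


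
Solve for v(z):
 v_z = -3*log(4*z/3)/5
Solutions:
 v(z) = C1 - 3*z*log(z)/5 - 6*z*log(2)/5 + 3*z/5 + 3*z*log(3)/5


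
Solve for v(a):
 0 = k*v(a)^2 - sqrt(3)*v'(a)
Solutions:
 v(a) = -3/(C1 + sqrt(3)*a*k)


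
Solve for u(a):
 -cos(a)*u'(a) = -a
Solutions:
 u(a) = C1 + Integral(a/cos(a), a)


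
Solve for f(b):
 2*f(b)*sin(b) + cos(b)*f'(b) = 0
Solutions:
 f(b) = C1*cos(b)^2


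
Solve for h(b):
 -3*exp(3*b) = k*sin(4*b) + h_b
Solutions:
 h(b) = C1 + k*cos(4*b)/4 - exp(3*b)


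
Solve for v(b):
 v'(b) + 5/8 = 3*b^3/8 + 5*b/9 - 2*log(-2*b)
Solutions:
 v(b) = C1 + 3*b^4/32 + 5*b^2/18 - 2*b*log(-b) + b*(11/8 - 2*log(2))


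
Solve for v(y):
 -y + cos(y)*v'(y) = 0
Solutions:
 v(y) = C1 + Integral(y/cos(y), y)


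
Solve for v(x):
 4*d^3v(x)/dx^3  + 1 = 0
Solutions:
 v(x) = C1 + C2*x + C3*x^2 - x^3/24


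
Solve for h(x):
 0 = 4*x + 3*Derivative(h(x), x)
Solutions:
 h(x) = C1 - 2*x^2/3


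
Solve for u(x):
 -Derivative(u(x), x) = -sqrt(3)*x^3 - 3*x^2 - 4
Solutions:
 u(x) = C1 + sqrt(3)*x^4/4 + x^3 + 4*x


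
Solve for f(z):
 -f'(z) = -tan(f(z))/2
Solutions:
 f(z) = pi - asin(C1*exp(z/2))
 f(z) = asin(C1*exp(z/2))


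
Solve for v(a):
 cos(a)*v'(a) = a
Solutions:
 v(a) = C1 + Integral(a/cos(a), a)


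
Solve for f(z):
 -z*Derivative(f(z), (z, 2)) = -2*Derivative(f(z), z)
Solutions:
 f(z) = C1 + C2*z^3


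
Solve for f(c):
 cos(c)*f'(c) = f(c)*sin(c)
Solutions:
 f(c) = C1/cos(c)


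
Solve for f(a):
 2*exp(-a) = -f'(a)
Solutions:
 f(a) = C1 + 2*exp(-a)


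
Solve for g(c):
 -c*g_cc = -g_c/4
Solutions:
 g(c) = C1 + C2*c^(5/4)


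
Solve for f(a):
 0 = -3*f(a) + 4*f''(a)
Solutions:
 f(a) = C1*exp(-sqrt(3)*a/2) + C2*exp(sqrt(3)*a/2)


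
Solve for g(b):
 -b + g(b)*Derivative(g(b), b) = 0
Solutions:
 g(b) = -sqrt(C1 + b^2)
 g(b) = sqrt(C1 + b^2)


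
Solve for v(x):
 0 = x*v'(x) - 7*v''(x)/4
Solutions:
 v(x) = C1 + C2*erfi(sqrt(14)*x/7)


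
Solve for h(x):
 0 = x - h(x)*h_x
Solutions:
 h(x) = -sqrt(C1 + x^2)
 h(x) = sqrt(C1 + x^2)


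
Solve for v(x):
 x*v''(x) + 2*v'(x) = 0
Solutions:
 v(x) = C1 + C2/x


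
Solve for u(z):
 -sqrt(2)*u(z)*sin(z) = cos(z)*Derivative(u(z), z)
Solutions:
 u(z) = C1*cos(z)^(sqrt(2))


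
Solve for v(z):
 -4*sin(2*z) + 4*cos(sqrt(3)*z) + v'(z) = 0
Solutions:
 v(z) = C1 - 4*sqrt(3)*sin(sqrt(3)*z)/3 - 2*cos(2*z)


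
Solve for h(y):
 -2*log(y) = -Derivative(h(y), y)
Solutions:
 h(y) = C1 + 2*y*log(y) - 2*y


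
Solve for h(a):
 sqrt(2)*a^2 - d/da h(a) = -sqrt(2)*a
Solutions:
 h(a) = C1 + sqrt(2)*a^3/3 + sqrt(2)*a^2/2


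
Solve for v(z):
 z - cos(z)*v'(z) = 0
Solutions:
 v(z) = C1 + Integral(z/cos(z), z)


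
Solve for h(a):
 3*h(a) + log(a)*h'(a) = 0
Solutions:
 h(a) = C1*exp(-3*li(a))


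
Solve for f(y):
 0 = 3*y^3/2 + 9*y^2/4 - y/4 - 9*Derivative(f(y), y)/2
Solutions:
 f(y) = C1 + y^4/12 + y^3/6 - y^2/36


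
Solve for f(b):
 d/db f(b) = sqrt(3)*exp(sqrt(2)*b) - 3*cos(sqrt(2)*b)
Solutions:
 f(b) = C1 + sqrt(6)*exp(sqrt(2)*b)/2 - 3*sqrt(2)*sin(sqrt(2)*b)/2


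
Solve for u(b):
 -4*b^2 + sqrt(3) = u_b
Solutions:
 u(b) = C1 - 4*b^3/3 + sqrt(3)*b


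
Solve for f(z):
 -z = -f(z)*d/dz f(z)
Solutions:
 f(z) = -sqrt(C1 + z^2)
 f(z) = sqrt(C1 + z^2)


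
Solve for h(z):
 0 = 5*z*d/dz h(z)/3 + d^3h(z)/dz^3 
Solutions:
 h(z) = C1 + Integral(C2*airyai(-3^(2/3)*5^(1/3)*z/3) + C3*airybi(-3^(2/3)*5^(1/3)*z/3), z)


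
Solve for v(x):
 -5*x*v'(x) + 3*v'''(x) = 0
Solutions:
 v(x) = C1 + Integral(C2*airyai(3^(2/3)*5^(1/3)*x/3) + C3*airybi(3^(2/3)*5^(1/3)*x/3), x)


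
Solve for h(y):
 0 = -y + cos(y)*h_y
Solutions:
 h(y) = C1 + Integral(y/cos(y), y)


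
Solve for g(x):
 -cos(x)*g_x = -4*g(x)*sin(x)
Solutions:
 g(x) = C1/cos(x)^4


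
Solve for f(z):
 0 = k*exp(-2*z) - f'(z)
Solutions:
 f(z) = C1 - k*exp(-2*z)/2


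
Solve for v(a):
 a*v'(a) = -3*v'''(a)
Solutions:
 v(a) = C1 + Integral(C2*airyai(-3^(2/3)*a/3) + C3*airybi(-3^(2/3)*a/3), a)


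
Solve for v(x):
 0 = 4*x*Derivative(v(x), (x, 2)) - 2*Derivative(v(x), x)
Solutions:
 v(x) = C1 + C2*x^(3/2)


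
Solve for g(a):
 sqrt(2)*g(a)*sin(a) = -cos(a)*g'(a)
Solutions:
 g(a) = C1*cos(a)^(sqrt(2))


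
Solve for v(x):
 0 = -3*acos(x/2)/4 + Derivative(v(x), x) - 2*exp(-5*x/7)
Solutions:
 v(x) = C1 + 3*x*acos(x/2)/4 - 3*sqrt(4 - x^2)/4 - 14*exp(-5*x/7)/5


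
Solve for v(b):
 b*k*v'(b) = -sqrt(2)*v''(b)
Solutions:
 v(b) = Piecewise((-2^(3/4)*sqrt(pi)*C1*erf(2^(1/4)*b*sqrt(k)/2)/(2*sqrt(k)) - C2, (k > 0) | (k < 0)), (-C1*b - C2, True))


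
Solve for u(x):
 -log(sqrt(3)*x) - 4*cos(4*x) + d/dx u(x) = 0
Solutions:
 u(x) = C1 + x*log(x) - x + x*log(3)/2 + sin(4*x)


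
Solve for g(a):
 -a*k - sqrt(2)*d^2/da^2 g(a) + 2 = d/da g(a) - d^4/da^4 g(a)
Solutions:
 g(a) = C1 + C2*exp(-a*(2*2^(5/6)*3^(2/3)/(sqrt(3)*sqrt(27 - 8*sqrt(2)) + 9)^(1/3) + 12^(1/3)*(sqrt(3)*sqrt(27 - 8*sqrt(2)) + 9)^(1/3))/12)*sin(3^(1/6)*a*(-6*2^(5/6)/(sqrt(3)*sqrt(27 - 8*sqrt(2)) + 9)^(1/3) + 6^(2/3)*(sqrt(3)*sqrt(27 - 8*sqrt(2)) + 9)^(1/3))/12) + C3*exp(-a*(2*2^(5/6)*3^(2/3)/(sqrt(3)*sqrt(27 - 8*sqrt(2)) + 9)^(1/3) + 12^(1/3)*(sqrt(3)*sqrt(27 - 8*sqrt(2)) + 9)^(1/3))/12)*cos(3^(1/6)*a*(-6*2^(5/6)/(sqrt(3)*sqrt(27 - 8*sqrt(2)) + 9)^(1/3) + 6^(2/3)*(sqrt(3)*sqrt(27 - 8*sqrt(2)) + 9)^(1/3))/12) + C4*exp(a*(2*2^(5/6)*3^(2/3)/(sqrt(3)*sqrt(27 - 8*sqrt(2)) + 9)^(1/3) + 12^(1/3)*(sqrt(3)*sqrt(27 - 8*sqrt(2)) + 9)^(1/3))/6) - a^2*k/2 + sqrt(2)*a*k + 2*a


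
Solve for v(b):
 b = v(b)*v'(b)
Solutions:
 v(b) = -sqrt(C1 + b^2)
 v(b) = sqrt(C1 + b^2)


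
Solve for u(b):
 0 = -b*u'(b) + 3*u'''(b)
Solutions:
 u(b) = C1 + Integral(C2*airyai(3^(2/3)*b/3) + C3*airybi(3^(2/3)*b/3), b)


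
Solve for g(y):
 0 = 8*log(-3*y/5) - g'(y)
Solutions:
 g(y) = C1 + 8*y*log(-y) + 8*y*(-log(5) - 1 + log(3))


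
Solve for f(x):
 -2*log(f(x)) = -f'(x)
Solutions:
 li(f(x)) = C1 + 2*x


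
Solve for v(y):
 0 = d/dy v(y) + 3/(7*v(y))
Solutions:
 v(y) = -sqrt(C1 - 42*y)/7
 v(y) = sqrt(C1 - 42*y)/7


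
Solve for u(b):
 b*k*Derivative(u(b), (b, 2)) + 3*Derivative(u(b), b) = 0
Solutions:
 u(b) = C1 + b^(((re(k) - 3)*re(k) + im(k)^2)/(re(k)^2 + im(k)^2))*(C2*sin(3*log(b)*Abs(im(k))/(re(k)^2 + im(k)^2)) + C3*cos(3*log(b)*im(k)/(re(k)^2 + im(k)^2)))


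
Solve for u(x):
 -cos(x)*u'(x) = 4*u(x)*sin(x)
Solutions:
 u(x) = C1*cos(x)^4


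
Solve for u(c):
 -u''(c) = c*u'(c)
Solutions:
 u(c) = C1 + C2*erf(sqrt(2)*c/2)


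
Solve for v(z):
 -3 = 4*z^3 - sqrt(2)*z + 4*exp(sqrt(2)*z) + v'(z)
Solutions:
 v(z) = C1 - z^4 + sqrt(2)*z^2/2 - 3*z - 2*sqrt(2)*exp(sqrt(2)*z)


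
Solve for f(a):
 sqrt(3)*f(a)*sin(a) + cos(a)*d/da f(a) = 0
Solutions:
 f(a) = C1*cos(a)^(sqrt(3))


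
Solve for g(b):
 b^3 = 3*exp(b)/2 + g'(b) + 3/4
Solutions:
 g(b) = C1 + b^4/4 - 3*b/4 - 3*exp(b)/2


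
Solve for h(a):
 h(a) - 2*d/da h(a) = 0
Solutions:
 h(a) = C1*exp(a/2)


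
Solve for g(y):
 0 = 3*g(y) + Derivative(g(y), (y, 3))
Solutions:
 g(y) = C3*exp(-3^(1/3)*y) + (C1*sin(3^(5/6)*y/2) + C2*cos(3^(5/6)*y/2))*exp(3^(1/3)*y/2)


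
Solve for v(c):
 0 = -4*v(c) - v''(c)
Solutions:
 v(c) = C1*sin(2*c) + C2*cos(2*c)


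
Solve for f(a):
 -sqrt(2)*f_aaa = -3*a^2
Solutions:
 f(a) = C1 + C2*a + C3*a^2 + sqrt(2)*a^5/40


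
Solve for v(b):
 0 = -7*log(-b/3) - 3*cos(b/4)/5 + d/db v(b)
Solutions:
 v(b) = C1 + 7*b*log(-b) - 7*b*log(3) - 7*b + 12*sin(b/4)/5


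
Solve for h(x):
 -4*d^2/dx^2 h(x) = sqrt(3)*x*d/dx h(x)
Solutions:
 h(x) = C1 + C2*erf(sqrt(2)*3^(1/4)*x/4)


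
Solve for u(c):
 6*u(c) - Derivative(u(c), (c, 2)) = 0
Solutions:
 u(c) = C1*exp(-sqrt(6)*c) + C2*exp(sqrt(6)*c)


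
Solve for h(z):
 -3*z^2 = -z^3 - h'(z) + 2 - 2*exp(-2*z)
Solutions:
 h(z) = C1 - z^4/4 + z^3 + 2*z + exp(-2*z)


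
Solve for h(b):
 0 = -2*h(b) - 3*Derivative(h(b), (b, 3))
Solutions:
 h(b) = C3*exp(-2^(1/3)*3^(2/3)*b/3) + (C1*sin(2^(1/3)*3^(1/6)*b/2) + C2*cos(2^(1/3)*3^(1/6)*b/2))*exp(2^(1/3)*3^(2/3)*b/6)


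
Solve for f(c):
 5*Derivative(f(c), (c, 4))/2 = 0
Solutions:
 f(c) = C1 + C2*c + C3*c^2 + C4*c^3


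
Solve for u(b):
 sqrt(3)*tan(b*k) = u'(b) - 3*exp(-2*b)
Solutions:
 u(b) = C1 - Piecewise((3*exp(-2*b)/2 - sqrt(3)*log(tan(b*k)^2 + 1)/(2*k), Ne(k, 0)), (3*exp(-2*b)/2, True))


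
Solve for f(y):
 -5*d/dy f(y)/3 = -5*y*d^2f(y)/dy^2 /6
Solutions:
 f(y) = C1 + C2*y^3


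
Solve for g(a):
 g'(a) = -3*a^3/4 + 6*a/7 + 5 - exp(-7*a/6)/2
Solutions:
 g(a) = C1 - 3*a^4/16 + 3*a^2/7 + 5*a + 3*exp(-7*a/6)/7


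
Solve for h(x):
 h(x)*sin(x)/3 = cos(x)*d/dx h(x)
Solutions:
 h(x) = C1/cos(x)^(1/3)


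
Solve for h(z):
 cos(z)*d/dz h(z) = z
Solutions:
 h(z) = C1 + Integral(z/cos(z), z)


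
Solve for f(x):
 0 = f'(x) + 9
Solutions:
 f(x) = C1 - 9*x


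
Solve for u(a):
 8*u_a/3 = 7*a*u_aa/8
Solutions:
 u(a) = C1 + C2*a^(85/21)


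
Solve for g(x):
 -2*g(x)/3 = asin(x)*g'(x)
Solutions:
 g(x) = C1*exp(-2*Integral(1/asin(x), x)/3)


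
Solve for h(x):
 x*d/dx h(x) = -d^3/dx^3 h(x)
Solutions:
 h(x) = C1 + Integral(C2*airyai(-x) + C3*airybi(-x), x)


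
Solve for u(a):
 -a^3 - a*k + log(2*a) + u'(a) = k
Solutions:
 u(a) = C1 + a^4/4 + a^2*k/2 + a*k - a*log(a) - a*log(2) + a


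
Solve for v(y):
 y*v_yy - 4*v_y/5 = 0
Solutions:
 v(y) = C1 + C2*y^(9/5)


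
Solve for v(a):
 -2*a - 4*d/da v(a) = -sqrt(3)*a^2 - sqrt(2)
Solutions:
 v(a) = C1 + sqrt(3)*a^3/12 - a^2/4 + sqrt(2)*a/4


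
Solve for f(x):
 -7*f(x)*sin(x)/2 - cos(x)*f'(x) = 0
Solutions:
 f(x) = C1*cos(x)^(7/2)


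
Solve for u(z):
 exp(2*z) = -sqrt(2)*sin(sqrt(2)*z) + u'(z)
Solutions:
 u(z) = C1 + exp(2*z)/2 - cos(sqrt(2)*z)


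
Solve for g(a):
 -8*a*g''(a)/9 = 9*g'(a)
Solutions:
 g(a) = C1 + C2/a^(73/8)


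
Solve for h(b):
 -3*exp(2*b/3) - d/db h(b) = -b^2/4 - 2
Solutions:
 h(b) = C1 + b^3/12 + 2*b - 9*exp(2*b/3)/2


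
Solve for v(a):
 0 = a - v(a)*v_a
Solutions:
 v(a) = -sqrt(C1 + a^2)
 v(a) = sqrt(C1 + a^2)


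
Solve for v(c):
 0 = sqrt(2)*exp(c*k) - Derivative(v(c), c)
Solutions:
 v(c) = C1 + sqrt(2)*exp(c*k)/k


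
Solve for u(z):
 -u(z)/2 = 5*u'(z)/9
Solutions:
 u(z) = C1*exp(-9*z/10)


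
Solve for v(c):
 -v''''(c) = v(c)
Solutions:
 v(c) = (C1*sin(sqrt(2)*c/2) + C2*cos(sqrt(2)*c/2))*exp(-sqrt(2)*c/2) + (C3*sin(sqrt(2)*c/2) + C4*cos(sqrt(2)*c/2))*exp(sqrt(2)*c/2)


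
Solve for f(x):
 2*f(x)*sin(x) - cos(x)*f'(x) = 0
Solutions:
 f(x) = C1/cos(x)^2


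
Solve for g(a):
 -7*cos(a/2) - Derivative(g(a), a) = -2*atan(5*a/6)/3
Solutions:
 g(a) = C1 + 2*a*atan(5*a/6)/3 - 2*log(25*a^2 + 36)/5 - 14*sin(a/2)


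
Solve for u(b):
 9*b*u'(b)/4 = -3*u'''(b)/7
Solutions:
 u(b) = C1 + Integral(C2*airyai(-42^(1/3)*b/2) + C3*airybi(-42^(1/3)*b/2), b)


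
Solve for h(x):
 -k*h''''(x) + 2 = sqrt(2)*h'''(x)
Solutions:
 h(x) = C1 + C2*x + C3*x^2 + C4*exp(-sqrt(2)*x/k) + sqrt(2)*x^3/6


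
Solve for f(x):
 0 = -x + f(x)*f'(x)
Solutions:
 f(x) = -sqrt(C1 + x^2)
 f(x) = sqrt(C1 + x^2)


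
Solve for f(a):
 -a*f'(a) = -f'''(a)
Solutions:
 f(a) = C1 + Integral(C2*airyai(a) + C3*airybi(a), a)


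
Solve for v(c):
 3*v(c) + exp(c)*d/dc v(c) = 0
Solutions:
 v(c) = C1*exp(3*exp(-c))


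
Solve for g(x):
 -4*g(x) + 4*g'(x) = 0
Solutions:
 g(x) = C1*exp(x)


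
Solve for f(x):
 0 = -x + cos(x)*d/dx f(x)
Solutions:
 f(x) = C1 + Integral(x/cos(x), x)


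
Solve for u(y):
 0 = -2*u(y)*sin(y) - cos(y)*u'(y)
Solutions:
 u(y) = C1*cos(y)^2


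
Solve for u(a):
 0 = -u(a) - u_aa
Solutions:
 u(a) = C1*sin(a) + C2*cos(a)


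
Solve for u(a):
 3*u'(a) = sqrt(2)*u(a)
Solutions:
 u(a) = C1*exp(sqrt(2)*a/3)


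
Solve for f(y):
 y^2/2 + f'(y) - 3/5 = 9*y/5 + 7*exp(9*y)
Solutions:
 f(y) = C1 - y^3/6 + 9*y^2/10 + 3*y/5 + 7*exp(9*y)/9


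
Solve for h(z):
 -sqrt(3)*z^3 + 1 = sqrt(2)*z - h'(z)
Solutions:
 h(z) = C1 + sqrt(3)*z^4/4 + sqrt(2)*z^2/2 - z


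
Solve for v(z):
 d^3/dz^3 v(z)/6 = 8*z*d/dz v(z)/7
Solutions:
 v(z) = C1 + Integral(C2*airyai(2*6^(1/3)*7^(2/3)*z/7) + C3*airybi(2*6^(1/3)*7^(2/3)*z/7), z)


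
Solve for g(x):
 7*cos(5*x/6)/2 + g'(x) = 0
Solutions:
 g(x) = C1 - 21*sin(5*x/6)/5


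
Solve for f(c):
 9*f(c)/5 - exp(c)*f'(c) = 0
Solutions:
 f(c) = C1*exp(-9*exp(-c)/5)


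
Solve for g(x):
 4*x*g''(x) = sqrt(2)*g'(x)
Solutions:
 g(x) = C1 + C2*x^(sqrt(2)/4 + 1)


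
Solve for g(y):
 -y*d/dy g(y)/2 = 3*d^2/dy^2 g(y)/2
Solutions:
 g(y) = C1 + C2*erf(sqrt(6)*y/6)


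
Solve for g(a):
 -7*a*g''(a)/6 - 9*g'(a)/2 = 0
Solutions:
 g(a) = C1 + C2/a^(20/7)


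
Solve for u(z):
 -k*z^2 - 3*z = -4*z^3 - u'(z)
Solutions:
 u(z) = C1 + k*z^3/3 - z^4 + 3*z^2/2


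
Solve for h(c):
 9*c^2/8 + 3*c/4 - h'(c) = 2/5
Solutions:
 h(c) = C1 + 3*c^3/8 + 3*c^2/8 - 2*c/5


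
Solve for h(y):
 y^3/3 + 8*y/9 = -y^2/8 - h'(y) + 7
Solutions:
 h(y) = C1 - y^4/12 - y^3/24 - 4*y^2/9 + 7*y


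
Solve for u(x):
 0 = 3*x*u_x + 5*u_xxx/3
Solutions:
 u(x) = C1 + Integral(C2*airyai(-15^(2/3)*x/5) + C3*airybi(-15^(2/3)*x/5), x)


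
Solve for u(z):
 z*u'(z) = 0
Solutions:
 u(z) = C1


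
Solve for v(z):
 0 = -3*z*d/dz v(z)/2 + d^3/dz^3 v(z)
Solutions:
 v(z) = C1 + Integral(C2*airyai(2^(2/3)*3^(1/3)*z/2) + C3*airybi(2^(2/3)*3^(1/3)*z/2), z)


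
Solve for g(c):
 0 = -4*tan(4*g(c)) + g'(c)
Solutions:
 g(c) = -asin(C1*exp(16*c))/4 + pi/4
 g(c) = asin(C1*exp(16*c))/4


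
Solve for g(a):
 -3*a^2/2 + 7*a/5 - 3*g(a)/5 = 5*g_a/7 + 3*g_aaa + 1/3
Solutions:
 g(a) = C1*exp(-a*(-700^(1/3)*(1323 + sqrt(1837829))^(1/3) + 50*490^(1/3)/(1323 + sqrt(1837829))^(1/3))/420)*sin(sqrt(3)*a*(50*490^(1/3)/(1323 + sqrt(1837829))^(1/3) + 700^(1/3)*(1323 + sqrt(1837829))^(1/3))/420) + C2*exp(-a*(-700^(1/3)*(1323 + sqrt(1837829))^(1/3) + 50*490^(1/3)/(1323 + sqrt(1837829))^(1/3))/420)*cos(sqrt(3)*a*(50*490^(1/3)/(1323 + sqrt(1837829))^(1/3) + 700^(1/3)*(1323 + sqrt(1837829))^(1/3))/420) + C3*exp(a*(-700^(1/3)*(1323 + sqrt(1837829))^(1/3) + 50*490^(1/3)/(1323 + sqrt(1837829))^(1/3))/210) - 5*a^2/2 + 58*a/7 - 4595/441


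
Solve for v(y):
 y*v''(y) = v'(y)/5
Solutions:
 v(y) = C1 + C2*y^(6/5)


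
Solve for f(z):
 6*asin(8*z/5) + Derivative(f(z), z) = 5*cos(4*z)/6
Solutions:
 f(z) = C1 - 6*z*asin(8*z/5) - 3*sqrt(25 - 64*z^2)/4 + 5*sin(4*z)/24


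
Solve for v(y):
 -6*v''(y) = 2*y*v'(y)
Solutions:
 v(y) = C1 + C2*erf(sqrt(6)*y/6)


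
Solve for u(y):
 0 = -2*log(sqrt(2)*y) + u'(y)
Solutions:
 u(y) = C1 + 2*y*log(y) - 2*y + y*log(2)


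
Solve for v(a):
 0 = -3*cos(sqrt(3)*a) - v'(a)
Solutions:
 v(a) = C1 - sqrt(3)*sin(sqrt(3)*a)


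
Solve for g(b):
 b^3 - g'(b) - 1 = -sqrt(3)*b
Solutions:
 g(b) = C1 + b^4/4 + sqrt(3)*b^2/2 - b


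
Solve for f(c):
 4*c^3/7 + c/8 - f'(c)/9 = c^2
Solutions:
 f(c) = C1 + 9*c^4/7 - 3*c^3 + 9*c^2/16


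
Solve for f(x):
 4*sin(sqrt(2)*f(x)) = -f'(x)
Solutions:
 f(x) = sqrt(2)*(pi - acos((-exp(2*sqrt(2)*C1) - exp(8*sqrt(2)*x))/(exp(2*sqrt(2)*C1) - exp(8*sqrt(2)*x)))/2)
 f(x) = sqrt(2)*acos((-exp(2*sqrt(2)*C1) - exp(8*sqrt(2)*x))/(exp(2*sqrt(2)*C1) - exp(8*sqrt(2)*x)))/2


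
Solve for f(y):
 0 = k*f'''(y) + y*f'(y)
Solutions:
 f(y) = C1 + Integral(C2*airyai(y*(-1/k)^(1/3)) + C3*airybi(y*(-1/k)^(1/3)), y)


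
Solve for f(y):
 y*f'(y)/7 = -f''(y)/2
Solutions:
 f(y) = C1 + C2*erf(sqrt(7)*y/7)


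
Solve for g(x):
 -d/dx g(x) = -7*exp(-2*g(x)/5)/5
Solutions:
 g(x) = 5*log(-sqrt(C1 + 7*x)) - 5*log(5) + 5*log(2)/2
 g(x) = 5*log(C1 + 7*x)/2 - 5*log(5) + 5*log(2)/2


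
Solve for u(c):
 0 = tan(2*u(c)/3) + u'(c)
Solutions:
 u(c) = -3*asin(C1*exp(-2*c/3))/2 + 3*pi/2
 u(c) = 3*asin(C1*exp(-2*c/3))/2


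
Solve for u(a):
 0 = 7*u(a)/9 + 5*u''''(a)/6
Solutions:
 u(a) = (C1*sin(30^(3/4)*7^(1/4)*a/30) + C2*cos(30^(3/4)*7^(1/4)*a/30))*exp(-30^(3/4)*7^(1/4)*a/30) + (C3*sin(30^(3/4)*7^(1/4)*a/30) + C4*cos(30^(3/4)*7^(1/4)*a/30))*exp(30^(3/4)*7^(1/4)*a/30)


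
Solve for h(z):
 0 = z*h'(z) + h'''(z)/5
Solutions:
 h(z) = C1 + Integral(C2*airyai(-5^(1/3)*z) + C3*airybi(-5^(1/3)*z), z)


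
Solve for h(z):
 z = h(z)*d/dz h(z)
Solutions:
 h(z) = -sqrt(C1 + z^2)
 h(z) = sqrt(C1 + z^2)


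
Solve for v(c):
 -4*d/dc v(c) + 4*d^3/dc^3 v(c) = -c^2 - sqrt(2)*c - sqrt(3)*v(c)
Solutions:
 v(c) = C1*exp(sqrt(3)*c*(4/(sqrt(17) + 9)^(1/3) + (sqrt(17) + 9)^(1/3))/12)*sin(c*(-(sqrt(17) + 9)^(1/3)/4 + (sqrt(17) + 9)^(-1/3))) + C2*exp(sqrt(3)*c*(4/(sqrt(17) + 9)^(1/3) + (sqrt(17) + 9)^(1/3))/12)*cos(c*(-(sqrt(17) + 9)^(1/3)/4 + (sqrt(17) + 9)^(-1/3))) + C3*exp(-sqrt(3)*c*(4/(sqrt(17) + 9)^(1/3) + (sqrt(17) + 9)^(1/3))/6) - sqrt(3)*c^2/3 - 8*c/3 - sqrt(6)*c/3 - 32*sqrt(3)/9 - 4*sqrt(2)/3


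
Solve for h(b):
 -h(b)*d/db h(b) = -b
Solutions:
 h(b) = -sqrt(C1 + b^2)
 h(b) = sqrt(C1 + b^2)


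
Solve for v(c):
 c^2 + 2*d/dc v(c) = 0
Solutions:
 v(c) = C1 - c^3/6


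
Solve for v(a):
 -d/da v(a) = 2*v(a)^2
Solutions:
 v(a) = 1/(C1 + 2*a)


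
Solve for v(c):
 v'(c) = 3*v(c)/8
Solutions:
 v(c) = C1*exp(3*c/8)


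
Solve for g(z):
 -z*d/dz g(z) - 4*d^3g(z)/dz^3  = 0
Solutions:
 g(z) = C1 + Integral(C2*airyai(-2^(1/3)*z/2) + C3*airybi(-2^(1/3)*z/2), z)


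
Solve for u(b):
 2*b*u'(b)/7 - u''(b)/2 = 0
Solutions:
 u(b) = C1 + C2*erfi(sqrt(14)*b/7)


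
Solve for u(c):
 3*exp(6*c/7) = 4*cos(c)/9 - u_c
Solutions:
 u(c) = C1 - 7*exp(6*c/7)/2 + 4*sin(c)/9


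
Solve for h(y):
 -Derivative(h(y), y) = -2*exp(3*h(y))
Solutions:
 h(y) = log(-1/(C1 + 6*y))/3
 h(y) = log((-1/(C1 + 2*y))^(1/3)*(-3^(2/3) - 3*3^(1/6)*I)/6)
 h(y) = log((-1/(C1 + 2*y))^(1/3)*(-3^(2/3) + 3*3^(1/6)*I)/6)


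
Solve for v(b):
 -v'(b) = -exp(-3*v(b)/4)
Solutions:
 v(b) = 4*log(C1 + 3*b/4)/3
 v(b) = 4*log((-6^(1/3) - 2^(1/3)*3^(5/6)*I)*(C1 + b)^(1/3)/4)
 v(b) = 4*log((-6^(1/3) + 2^(1/3)*3^(5/6)*I)*(C1 + b)^(1/3)/4)


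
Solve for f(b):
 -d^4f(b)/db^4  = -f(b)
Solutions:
 f(b) = C1*exp(-b) + C2*exp(b) + C3*sin(b) + C4*cos(b)


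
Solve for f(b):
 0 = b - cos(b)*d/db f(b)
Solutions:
 f(b) = C1 + Integral(b/cos(b), b)


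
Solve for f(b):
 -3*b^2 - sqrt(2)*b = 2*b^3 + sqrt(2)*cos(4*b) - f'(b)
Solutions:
 f(b) = C1 + b^4/2 + b^3 + sqrt(2)*b^2/2 + sqrt(2)*sin(4*b)/4


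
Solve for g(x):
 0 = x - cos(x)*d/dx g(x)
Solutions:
 g(x) = C1 + Integral(x/cos(x), x)


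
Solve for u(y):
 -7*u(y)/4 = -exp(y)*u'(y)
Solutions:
 u(y) = C1*exp(-7*exp(-y)/4)


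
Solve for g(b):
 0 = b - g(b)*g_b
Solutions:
 g(b) = -sqrt(C1 + b^2)
 g(b) = sqrt(C1 + b^2)


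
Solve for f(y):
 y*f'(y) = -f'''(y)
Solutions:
 f(y) = C1 + Integral(C2*airyai(-y) + C3*airybi(-y), y)


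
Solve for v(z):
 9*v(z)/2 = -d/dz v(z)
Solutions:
 v(z) = C1*exp(-9*z/2)


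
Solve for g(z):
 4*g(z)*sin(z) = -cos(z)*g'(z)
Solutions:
 g(z) = C1*cos(z)^4


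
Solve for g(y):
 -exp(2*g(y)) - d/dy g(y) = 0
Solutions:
 g(y) = log(-sqrt(-1/(C1 - y))) - log(2)/2
 g(y) = log(-1/(C1 - y))/2 - log(2)/2


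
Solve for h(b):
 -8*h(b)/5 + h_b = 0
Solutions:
 h(b) = C1*exp(8*b/5)


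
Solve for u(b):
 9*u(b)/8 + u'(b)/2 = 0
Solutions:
 u(b) = C1*exp(-9*b/4)


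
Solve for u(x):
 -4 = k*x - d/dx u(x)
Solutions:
 u(x) = C1 + k*x^2/2 + 4*x


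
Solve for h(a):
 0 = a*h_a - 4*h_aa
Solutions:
 h(a) = C1 + C2*erfi(sqrt(2)*a/4)


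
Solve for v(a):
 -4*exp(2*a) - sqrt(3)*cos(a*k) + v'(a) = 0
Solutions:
 v(a) = C1 + 2*exp(2*a) + sqrt(3)*sin(a*k)/k


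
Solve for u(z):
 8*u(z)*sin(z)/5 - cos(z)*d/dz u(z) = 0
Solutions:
 u(z) = C1/cos(z)^(8/5)


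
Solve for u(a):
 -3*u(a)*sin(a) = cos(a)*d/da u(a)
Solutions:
 u(a) = C1*cos(a)^3


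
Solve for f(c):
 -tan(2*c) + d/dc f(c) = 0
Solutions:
 f(c) = C1 - log(cos(2*c))/2


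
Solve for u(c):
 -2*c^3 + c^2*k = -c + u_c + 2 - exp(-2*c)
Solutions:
 u(c) = C1 - c^4/2 + c^3*k/3 + c^2/2 - 2*c - exp(-2*c)/2


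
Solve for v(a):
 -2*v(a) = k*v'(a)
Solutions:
 v(a) = C1*exp(-2*a/k)


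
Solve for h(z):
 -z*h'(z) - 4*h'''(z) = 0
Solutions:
 h(z) = C1 + Integral(C2*airyai(-2^(1/3)*z/2) + C3*airybi(-2^(1/3)*z/2), z)


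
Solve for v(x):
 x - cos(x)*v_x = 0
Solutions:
 v(x) = C1 + Integral(x/cos(x), x)


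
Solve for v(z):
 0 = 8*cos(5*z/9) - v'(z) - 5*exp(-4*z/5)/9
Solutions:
 v(z) = C1 + 72*sin(5*z/9)/5 + 25*exp(-4*z/5)/36


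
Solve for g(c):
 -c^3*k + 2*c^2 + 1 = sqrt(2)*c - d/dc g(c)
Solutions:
 g(c) = C1 + c^4*k/4 - 2*c^3/3 + sqrt(2)*c^2/2 - c


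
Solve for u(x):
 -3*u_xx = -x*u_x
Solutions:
 u(x) = C1 + C2*erfi(sqrt(6)*x/6)


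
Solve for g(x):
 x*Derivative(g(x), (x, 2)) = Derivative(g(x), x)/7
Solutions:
 g(x) = C1 + C2*x^(8/7)


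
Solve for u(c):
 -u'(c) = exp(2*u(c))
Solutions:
 u(c) = log(-sqrt(-1/(C1 - c))) - log(2)/2
 u(c) = log(-1/(C1 - c))/2 - log(2)/2


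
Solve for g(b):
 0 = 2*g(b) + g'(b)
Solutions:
 g(b) = C1*exp(-2*b)


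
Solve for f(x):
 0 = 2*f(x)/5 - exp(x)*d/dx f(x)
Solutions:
 f(x) = C1*exp(-2*exp(-x)/5)


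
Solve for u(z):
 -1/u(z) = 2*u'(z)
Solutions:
 u(z) = -sqrt(C1 - z)
 u(z) = sqrt(C1 - z)


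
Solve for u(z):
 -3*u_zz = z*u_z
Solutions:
 u(z) = C1 + C2*erf(sqrt(6)*z/6)


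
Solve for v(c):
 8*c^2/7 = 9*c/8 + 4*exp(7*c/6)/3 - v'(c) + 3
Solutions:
 v(c) = C1 - 8*c^3/21 + 9*c^2/16 + 3*c + 8*exp(7*c/6)/7


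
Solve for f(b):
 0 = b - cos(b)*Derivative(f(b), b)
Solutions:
 f(b) = C1 + Integral(b/cos(b), b)


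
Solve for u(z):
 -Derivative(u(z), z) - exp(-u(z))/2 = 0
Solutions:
 u(z) = log(C1 - z/2)


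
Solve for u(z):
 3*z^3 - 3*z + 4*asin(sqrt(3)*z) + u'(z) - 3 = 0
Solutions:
 u(z) = C1 - 3*z^4/4 + 3*z^2/2 - 4*z*asin(sqrt(3)*z) + 3*z - 4*sqrt(3)*sqrt(1 - 3*z^2)/3


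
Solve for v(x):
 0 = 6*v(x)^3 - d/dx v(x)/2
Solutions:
 v(x) = -sqrt(2)*sqrt(-1/(C1 + 12*x))/2
 v(x) = sqrt(2)*sqrt(-1/(C1 + 12*x))/2


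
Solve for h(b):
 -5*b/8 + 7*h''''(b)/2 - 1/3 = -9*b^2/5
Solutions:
 h(b) = C1 + C2*b + C3*b^2 + C4*b^3 - b^6/700 + b^5/672 + b^4/252


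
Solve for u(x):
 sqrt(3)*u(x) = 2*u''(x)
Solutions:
 u(x) = C1*exp(-sqrt(2)*3^(1/4)*x/2) + C2*exp(sqrt(2)*3^(1/4)*x/2)


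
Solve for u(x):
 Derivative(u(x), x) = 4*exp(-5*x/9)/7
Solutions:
 u(x) = C1 - 36*exp(-5*x/9)/35


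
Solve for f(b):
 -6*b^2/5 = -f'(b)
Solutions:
 f(b) = C1 + 2*b^3/5


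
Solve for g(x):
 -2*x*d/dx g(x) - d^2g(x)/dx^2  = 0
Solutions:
 g(x) = C1 + C2*erf(x)


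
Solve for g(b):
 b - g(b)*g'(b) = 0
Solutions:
 g(b) = -sqrt(C1 + b^2)
 g(b) = sqrt(C1 + b^2)


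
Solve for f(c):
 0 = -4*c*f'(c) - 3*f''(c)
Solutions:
 f(c) = C1 + C2*erf(sqrt(6)*c/3)


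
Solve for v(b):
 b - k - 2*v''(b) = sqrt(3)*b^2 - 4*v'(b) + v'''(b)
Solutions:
 v(b) = C1 + C2*exp(b*(-1 + sqrt(5))) + C3*exp(-b*(1 + sqrt(5))) + sqrt(3)*b^3/12 - b^2/8 + sqrt(3)*b^2/8 + b*k/4 - b/8 + sqrt(3)*b/4


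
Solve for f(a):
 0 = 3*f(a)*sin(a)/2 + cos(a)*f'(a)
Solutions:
 f(a) = C1*cos(a)^(3/2)


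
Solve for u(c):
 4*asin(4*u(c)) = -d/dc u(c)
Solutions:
 Integral(1/asin(4*_y), (_y, u(c))) = C1 - 4*c


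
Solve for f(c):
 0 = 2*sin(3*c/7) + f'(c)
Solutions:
 f(c) = C1 + 14*cos(3*c/7)/3


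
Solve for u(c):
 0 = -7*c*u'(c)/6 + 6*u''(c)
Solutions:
 u(c) = C1 + C2*erfi(sqrt(14)*c/12)


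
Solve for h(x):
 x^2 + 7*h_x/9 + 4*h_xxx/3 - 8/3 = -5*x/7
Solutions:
 h(x) = C1 + C2*sin(sqrt(21)*x/6) + C3*cos(sqrt(21)*x/6) - 3*x^3/7 - 45*x^2/98 + 384*x/49


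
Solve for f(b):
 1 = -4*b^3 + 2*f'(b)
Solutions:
 f(b) = C1 + b^4/2 + b/2


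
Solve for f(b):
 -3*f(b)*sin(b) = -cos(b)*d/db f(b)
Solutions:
 f(b) = C1/cos(b)^3


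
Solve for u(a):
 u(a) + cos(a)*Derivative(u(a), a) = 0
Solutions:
 u(a) = C1*sqrt(sin(a) - 1)/sqrt(sin(a) + 1)


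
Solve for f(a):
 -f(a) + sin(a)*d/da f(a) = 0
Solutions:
 f(a) = C1*sqrt(cos(a) - 1)/sqrt(cos(a) + 1)


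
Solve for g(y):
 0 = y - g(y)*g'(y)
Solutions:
 g(y) = -sqrt(C1 + y^2)
 g(y) = sqrt(C1 + y^2)
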